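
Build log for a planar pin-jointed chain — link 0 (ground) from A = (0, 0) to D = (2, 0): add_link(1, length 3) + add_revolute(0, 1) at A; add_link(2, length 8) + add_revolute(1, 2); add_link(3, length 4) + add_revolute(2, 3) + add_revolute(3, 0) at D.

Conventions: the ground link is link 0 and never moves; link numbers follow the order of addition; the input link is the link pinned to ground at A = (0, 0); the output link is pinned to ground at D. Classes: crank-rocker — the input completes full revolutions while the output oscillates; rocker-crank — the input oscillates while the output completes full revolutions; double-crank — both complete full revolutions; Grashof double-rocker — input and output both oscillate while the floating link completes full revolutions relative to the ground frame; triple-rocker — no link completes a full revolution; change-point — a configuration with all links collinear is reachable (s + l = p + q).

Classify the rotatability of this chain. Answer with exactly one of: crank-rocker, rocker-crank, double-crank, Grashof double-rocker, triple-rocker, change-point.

lengths: ground=2, input=3, coupler=8, output=4
sorted: s=2 (shortest), l=8 (longest), p+q=7
s + l = 10 vs p + q = 7
s + l > p + q → non-Grashof → no link fully rotates → triple-rocker

triple-rocker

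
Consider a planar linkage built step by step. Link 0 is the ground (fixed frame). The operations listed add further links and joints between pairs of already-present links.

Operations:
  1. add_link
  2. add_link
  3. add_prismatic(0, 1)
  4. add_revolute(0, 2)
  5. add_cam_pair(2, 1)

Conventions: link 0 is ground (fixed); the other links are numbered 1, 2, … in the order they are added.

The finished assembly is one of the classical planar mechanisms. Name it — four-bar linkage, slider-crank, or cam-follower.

links: 3 (incl. ground); joints: 1 revolute, 1 prismatic, 1 higher (cam) pair, forming one closed loop
3 links, revolute + prismatic + higher pair in one loop → cam-follower

cam-follower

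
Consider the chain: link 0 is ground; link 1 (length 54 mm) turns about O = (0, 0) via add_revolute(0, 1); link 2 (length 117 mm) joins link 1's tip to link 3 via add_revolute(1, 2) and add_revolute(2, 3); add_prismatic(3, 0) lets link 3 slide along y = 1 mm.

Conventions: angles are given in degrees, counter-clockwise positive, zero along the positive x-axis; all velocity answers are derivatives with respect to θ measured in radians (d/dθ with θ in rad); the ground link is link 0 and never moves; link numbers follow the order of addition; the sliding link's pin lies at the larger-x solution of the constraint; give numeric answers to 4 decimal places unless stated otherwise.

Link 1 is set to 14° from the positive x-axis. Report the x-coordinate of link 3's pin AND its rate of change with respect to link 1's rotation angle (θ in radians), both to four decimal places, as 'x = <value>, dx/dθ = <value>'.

geometry: r = 54 mm, L = 117 mm, e = 1 mm
crank pin P = (r cos θ, r sin θ) = (52.395969, 13.063782)
h = r sin θ − e = 13.063782 − 1 = 12.063782
x = r cos θ + √(L² − h²) = 52.395969 + 116.376394 = 168.772364
dx/dθ = −r sin θ − h·r cos θ/√(L² − h²) (θ in radians; h = 12.063782) = -18.495241

x = 168.7724, dx/dθ = -18.4952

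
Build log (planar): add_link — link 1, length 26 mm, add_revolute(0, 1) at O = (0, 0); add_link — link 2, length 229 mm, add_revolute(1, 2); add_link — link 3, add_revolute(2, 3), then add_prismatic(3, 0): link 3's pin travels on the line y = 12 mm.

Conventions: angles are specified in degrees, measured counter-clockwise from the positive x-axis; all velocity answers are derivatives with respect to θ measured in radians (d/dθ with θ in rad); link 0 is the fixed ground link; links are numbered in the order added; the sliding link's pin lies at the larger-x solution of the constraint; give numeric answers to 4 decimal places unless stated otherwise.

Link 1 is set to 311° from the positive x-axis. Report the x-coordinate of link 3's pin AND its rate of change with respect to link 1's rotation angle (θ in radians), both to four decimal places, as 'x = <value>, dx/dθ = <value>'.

geometry: r = 26 mm, L = 229 mm, e = 12 mm
crank pin P = (r cos θ, r sin θ) = (17.057535, -19.622449)
h = r sin θ − e = -19.622449 − 12 = -31.622449
x = r cos θ + √(L² − h²) = 17.057535 + 226.806130 = 243.863665
dx/dθ = −r sin θ − h·r cos θ/√(L² − h²) (θ in radians; h = -31.622449) = 22.000696

x = 243.8637, dx/dθ = 22.0007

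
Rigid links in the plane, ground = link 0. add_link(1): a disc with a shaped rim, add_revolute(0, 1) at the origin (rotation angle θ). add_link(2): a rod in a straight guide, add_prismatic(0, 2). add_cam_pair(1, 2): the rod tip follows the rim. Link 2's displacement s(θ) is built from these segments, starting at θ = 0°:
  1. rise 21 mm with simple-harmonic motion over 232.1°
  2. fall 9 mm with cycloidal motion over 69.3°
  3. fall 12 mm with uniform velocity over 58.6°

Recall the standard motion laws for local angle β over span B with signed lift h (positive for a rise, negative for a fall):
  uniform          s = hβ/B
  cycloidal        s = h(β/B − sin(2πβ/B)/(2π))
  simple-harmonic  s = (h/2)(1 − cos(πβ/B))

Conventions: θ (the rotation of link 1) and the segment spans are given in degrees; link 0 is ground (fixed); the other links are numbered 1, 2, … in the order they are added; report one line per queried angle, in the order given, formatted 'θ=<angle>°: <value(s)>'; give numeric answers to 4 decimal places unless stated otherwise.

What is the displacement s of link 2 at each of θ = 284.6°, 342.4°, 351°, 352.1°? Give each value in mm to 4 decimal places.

segment 1 (0° to 232.1°, simple-harmonic, h = 21) is passed completely: s = 0.0000 + (21) = 21.0000
θ = 284.6° falls in segment 2 (232.1° to 301.4°, cycloidal, h = -9): β = 284.6 − 232.1 = 52.5°, B = 69.3°; Δs = -9·(0.7576 − sin(2π·0.7576)/(2π)) = -8.2490; s = 21.0000 − 8.2490 = 12.7510
segment 2 (232.1° to 301.4°, cycloidal, h = -9) is passed completely: s = 21.0000 + (-9) = 12.0000
θ = 342.4° falls in segment 3 (301.4° to 360°, uniform, h = -12): β = 342.4 − 301.4 = 41°, B = 58.6°; Δs = -12·41/58.6 = -8.3959; s = 12.0000 − 8.3959 = 3.6041
θ = 351° falls in segment 3 (301.4° to 360°, uniform, h = -12): β = 351 − 301.4 = 49.6°, B = 58.6°; Δs = -12·49.6/58.6 = -10.1570; s = 12.0000 − 10.1570 = 1.8430
θ = 352.1° falls in segment 3 (301.4° to 360°, uniform, h = -12): β = 352.1 − 301.4 = 50.7°, B = 58.6°; Δs = -12·50.7/58.6 = -10.3823; s = 12.0000 − 10.3823 = 1.6177

θ=284.6°: 12.7510
θ=342.4°: 3.6041
θ=351°: 1.8430
θ=352.1°: 1.6177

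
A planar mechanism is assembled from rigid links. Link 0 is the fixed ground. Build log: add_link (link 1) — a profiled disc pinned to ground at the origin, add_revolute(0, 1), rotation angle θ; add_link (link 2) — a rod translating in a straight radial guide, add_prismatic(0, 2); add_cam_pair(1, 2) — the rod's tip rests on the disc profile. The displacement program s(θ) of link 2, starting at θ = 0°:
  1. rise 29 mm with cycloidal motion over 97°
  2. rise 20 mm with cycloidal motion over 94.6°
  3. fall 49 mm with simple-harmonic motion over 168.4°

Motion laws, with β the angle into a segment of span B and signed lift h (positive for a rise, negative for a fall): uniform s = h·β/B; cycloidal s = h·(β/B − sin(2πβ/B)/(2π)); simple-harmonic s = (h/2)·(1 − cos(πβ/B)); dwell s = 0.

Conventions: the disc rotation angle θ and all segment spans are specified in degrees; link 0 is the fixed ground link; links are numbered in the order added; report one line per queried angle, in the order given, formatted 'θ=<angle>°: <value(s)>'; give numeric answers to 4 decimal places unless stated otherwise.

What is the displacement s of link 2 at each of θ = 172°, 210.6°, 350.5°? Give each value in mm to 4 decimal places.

seg 1 [0°–97°] cycloidal, h=29: full span → s += 29 → s = 29.0000
seg 2 [97°–191.6°] cycloidal, h=20: θ=172° here. β=75, B=94.6. 20·(0.7928 − sin(2π·0.7928)/(2π)) = 18.9249 → s = 47.9249
seg 2 [97°–191.6°] cycloidal, h=20: full span → s += 20 → s = 49.0000
seg 3 [191.6°–360°] simple-harmonic, h=-49: θ=210.6° here. β=19, B=168.4. -49/2·(1 − cos(π·0.1128)) = -1.5230 → s = 47.4770
seg 3 [191.6°–360°] simple-harmonic, h=-49: θ=350.5° here. β=158.9, B=168.4. -49/2·(1 − cos(π·0.9436)) = -48.6162 → s = 0.3838

θ=172°: 47.9249
θ=210.6°: 47.4770
θ=350.5°: 0.3838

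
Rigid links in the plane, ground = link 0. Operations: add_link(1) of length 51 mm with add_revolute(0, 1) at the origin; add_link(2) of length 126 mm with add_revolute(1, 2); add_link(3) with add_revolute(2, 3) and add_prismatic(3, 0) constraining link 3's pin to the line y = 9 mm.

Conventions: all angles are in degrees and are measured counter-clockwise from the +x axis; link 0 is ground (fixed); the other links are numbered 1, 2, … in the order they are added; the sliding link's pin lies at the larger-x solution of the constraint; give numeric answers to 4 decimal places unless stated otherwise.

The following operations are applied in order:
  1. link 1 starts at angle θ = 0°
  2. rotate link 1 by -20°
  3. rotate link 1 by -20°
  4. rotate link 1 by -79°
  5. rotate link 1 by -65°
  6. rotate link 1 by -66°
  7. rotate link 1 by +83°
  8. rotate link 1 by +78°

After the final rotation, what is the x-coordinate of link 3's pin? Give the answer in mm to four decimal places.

geometry: r = 51 mm, L = 126 mm, e = 9 mm; θ starts at 0°
rotate link 1 by -20°: θ ← 0° -20° = -20°
rotate link 1 by -20°: θ ← -20° -20° = -40°
rotate link 1 by -79°: θ ← -40° -79° = -119°
rotate link 1 by -65°: θ ← -119° -65° = -184°
rotate link 1 by -66°: θ ← -184° -66° = -250°
rotate link 1 by +83°: θ ← -250° +83° = -167°
rotate link 1 by +78°: θ ← -167° +78° = -89°
crank pin P = (r cos θ, r sin θ) = (0.890073, -50.992232)
h = r sin θ − e = -50.992232 − 9 = -59.992232
x = r cos θ + √(L² − h²) = 0.890073 + 110.801318 = 111.691391

111.6914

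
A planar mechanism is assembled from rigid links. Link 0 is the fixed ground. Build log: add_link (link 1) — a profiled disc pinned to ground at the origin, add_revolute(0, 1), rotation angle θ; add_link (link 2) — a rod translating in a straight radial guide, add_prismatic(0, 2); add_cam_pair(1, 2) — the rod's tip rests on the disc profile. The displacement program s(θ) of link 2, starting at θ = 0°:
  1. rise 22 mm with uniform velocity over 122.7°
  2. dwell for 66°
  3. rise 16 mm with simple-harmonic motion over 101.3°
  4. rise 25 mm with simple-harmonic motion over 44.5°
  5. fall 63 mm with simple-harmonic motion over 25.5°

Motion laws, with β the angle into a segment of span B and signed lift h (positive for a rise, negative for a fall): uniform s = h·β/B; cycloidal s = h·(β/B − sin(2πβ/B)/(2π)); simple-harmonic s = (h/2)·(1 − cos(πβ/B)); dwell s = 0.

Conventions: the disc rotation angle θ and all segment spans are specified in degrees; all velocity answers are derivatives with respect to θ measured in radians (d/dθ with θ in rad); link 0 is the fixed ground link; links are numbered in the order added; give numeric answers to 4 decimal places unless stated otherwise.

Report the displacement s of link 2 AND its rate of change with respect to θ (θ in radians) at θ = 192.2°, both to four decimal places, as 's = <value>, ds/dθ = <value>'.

seg 1 [0°–122.7°] uniform, h=22: full span → s += 22 → s = 22.0000
seg 2 [122.7°–188.7°] dwell: s stays 22.0000
seg 3 [188.7°–290°] simple-harmonic, h=16: θ=192.2° here. β=3.5, B=101.3. 16/2·(1 − cos(π·0.0346)) = 0.0471 → s = 22.0471
velocity in seg [188.7°–290°] (simple-harmonic), θ in radians: β = 3.5° = 0.0611 rad, B = 101.3° = 1.7680 rad; ds/dθ = (πh/(2B)) sin(πβ/B) = (π·16/(2·1.7680)) sin(π·0.0346) = 1.539956 mm/rad

s = 22.0471, ds/dθ = 1.5400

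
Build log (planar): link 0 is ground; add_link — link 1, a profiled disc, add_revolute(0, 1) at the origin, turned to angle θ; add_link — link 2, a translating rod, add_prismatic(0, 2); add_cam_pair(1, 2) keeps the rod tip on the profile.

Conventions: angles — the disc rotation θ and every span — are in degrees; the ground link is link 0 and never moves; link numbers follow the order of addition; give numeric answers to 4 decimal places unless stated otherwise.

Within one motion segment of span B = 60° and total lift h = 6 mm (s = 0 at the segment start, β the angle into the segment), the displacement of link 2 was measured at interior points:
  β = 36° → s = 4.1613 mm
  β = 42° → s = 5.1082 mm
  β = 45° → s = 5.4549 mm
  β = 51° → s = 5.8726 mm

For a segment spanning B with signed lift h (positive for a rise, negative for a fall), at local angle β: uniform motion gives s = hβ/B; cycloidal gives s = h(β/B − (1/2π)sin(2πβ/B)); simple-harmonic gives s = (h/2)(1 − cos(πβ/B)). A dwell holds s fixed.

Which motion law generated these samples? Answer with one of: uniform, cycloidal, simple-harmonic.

candidates at β/B = r: uniform s = h·r (linear in β); cycloidal s = h·(r − sin(2πr)/(2π)); simple-harmonic s = (h/2)(1 − cos(πr))
β=36°: printed 4.1613 | uniform 3.6000, cycloidal 4.1613, simple-harmonic 3.9271
β=42°: printed 5.1082 | uniform 4.2000, cycloidal 5.1082, simple-harmonic 4.7634
β=45°: printed 5.4549 | uniform 4.5000, cycloidal 5.4549, simple-harmonic 5.1213
β=51°: printed 5.8726 | uniform 5.1000, cycloidal 5.8726, simple-harmonic 5.6730
only one law matches every sample → cycloidal

cycloidal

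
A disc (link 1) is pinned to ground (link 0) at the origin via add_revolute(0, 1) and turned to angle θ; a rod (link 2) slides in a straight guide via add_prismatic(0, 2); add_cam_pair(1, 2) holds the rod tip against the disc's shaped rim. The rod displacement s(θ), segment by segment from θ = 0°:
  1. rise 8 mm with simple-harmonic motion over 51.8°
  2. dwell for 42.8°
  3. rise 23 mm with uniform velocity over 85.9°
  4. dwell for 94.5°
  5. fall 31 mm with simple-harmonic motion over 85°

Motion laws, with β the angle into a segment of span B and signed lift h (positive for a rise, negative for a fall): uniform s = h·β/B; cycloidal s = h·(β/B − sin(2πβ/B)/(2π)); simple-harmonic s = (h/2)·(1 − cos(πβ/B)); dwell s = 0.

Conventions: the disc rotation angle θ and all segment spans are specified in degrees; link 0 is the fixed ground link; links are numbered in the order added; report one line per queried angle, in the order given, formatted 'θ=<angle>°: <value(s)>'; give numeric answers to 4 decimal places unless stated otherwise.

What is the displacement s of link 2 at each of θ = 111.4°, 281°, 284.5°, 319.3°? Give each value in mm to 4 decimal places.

segment 1 (0° to 51.8°, simple-harmonic, h = 8) is passed completely: s = 0.0000 + (8) = 8.0000
segment 2 (51.8° to 94.6°, dwell): s unchanged at 8.0000
θ = 111.4° falls in segment 3 (94.6° to 180.5°, uniform, h = 23): β = 111.4 − 94.6 = 16.8°, B = 85.9°; Δs = 23·16.8/85.9 = 4.4983; s = 8.0000 + 4.4983 = 12.4983
segment 3 (94.6° to 180.5°, uniform, h = 23) is passed completely: s = 8.0000 + (23) = 31.0000
segment 4 (180.5° to 275°, dwell): s unchanged at 31.0000
θ = 281° falls in segment 5 (275° to 360°, simple-harmonic, h = -31): β = 281 − 275 = 6°, B = 85°; Δs = -31/2·(1 − cos(π·0.0706)) = -0.3796; s = 31.0000 − 0.3796 = 30.6204
θ = 284.5° falls in segment 5 (275° to 360°, simple-harmonic, h = -31): β = 284.5 − 275 = 9.5°, B = 85°; Δs = -31/2·(1 − cos(π·0.1118)) = -0.9457; s = 31.0000 − 0.9457 = 30.0543
θ = 319.3° falls in segment 5 (275° to 360°, simple-harmonic, h = -31): β = 319.3 − 275 = 44.3°, B = 85°; Δs = -31/2·(1 − cos(π·0.5212)) = -16.5304; s = 31.0000 − 16.5304 = 14.4696

θ=111.4°: 12.4983
θ=281°: 30.6204
θ=284.5°: 30.0543
θ=319.3°: 14.4696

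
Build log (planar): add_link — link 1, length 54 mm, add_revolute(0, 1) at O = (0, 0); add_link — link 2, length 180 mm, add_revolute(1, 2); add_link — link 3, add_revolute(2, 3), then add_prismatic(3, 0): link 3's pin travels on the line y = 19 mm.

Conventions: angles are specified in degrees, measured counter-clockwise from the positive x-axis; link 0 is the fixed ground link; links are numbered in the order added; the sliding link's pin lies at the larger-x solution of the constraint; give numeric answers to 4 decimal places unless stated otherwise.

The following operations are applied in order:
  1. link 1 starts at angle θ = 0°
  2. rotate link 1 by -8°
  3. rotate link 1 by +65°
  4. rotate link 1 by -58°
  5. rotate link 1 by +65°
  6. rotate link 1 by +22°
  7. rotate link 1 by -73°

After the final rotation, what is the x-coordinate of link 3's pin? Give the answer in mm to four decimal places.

geometry: r = 54 mm, L = 180 mm, e = 19 mm; θ starts at 0°
rotate link 1 by -8°: θ ← 0° -8° = -8°
rotate link 1 by +65°: θ ← -8° +65° = 57°
rotate link 1 by -58°: θ ← 57° -58° = -1°
rotate link 1 by +65°: θ ← -1° +65° = 64°
rotate link 1 by +22°: θ ← 64° +22° = 86°
rotate link 1 by -73°: θ ← 86° -73° = 13°
crank pin P = (r cos θ, r sin θ) = (52.615983, 12.147357)
h = r sin θ − e = 12.147357 − 19 = -6.852643
x = r cos θ + √(L² − h²) = 52.615983 + 179.869512 = 232.485495

232.4855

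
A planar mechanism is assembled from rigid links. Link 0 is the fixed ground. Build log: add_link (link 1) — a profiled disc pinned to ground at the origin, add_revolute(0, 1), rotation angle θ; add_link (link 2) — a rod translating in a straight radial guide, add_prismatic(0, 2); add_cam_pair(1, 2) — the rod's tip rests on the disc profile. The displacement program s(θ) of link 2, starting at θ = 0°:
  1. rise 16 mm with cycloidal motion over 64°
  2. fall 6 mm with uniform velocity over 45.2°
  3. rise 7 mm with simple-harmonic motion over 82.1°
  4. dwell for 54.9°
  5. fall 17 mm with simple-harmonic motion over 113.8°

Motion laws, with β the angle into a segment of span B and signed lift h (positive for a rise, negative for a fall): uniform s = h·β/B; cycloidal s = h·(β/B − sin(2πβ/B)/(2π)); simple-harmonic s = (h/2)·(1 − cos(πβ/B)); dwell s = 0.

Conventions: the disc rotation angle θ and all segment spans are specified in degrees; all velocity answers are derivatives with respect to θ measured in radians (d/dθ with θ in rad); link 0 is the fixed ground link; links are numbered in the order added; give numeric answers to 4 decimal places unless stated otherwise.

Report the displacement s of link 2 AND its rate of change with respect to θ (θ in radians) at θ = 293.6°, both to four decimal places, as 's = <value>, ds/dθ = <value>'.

seg 1 [0°–64°] cycloidal, h=16: full span → s += 16 → s = 16.0000
seg 2 [64°–109.2°] uniform, h=-6: full span → s += -6 → s = 10.0000
seg 3 [109.2°–191.3°] simple-harmonic, h=7: full span → s += 7 → s = 17.0000
seg 4 [191.3°–246.2°] dwell: s stays 17.0000
seg 5 [246.2°–360°] simple-harmonic, h=-17: θ=293.6° here. β=47.4, B=113.8. -17/2·(1 − cos(π·0.4165)) = -6.2963 → s = 10.7037
velocity in seg [246.2°–360°] (simple-harmonic), θ in radians: β = 47.4° = 0.8273 rad, B = 113.8° = 1.9862 rad; ds/dθ = (πh/(2B)) sin(πβ/B) = (π·(-17)/(2·1.9862)) sin(π·0.4165) = -12.984922 mm/rad

s = 10.7037, ds/dθ = -12.9849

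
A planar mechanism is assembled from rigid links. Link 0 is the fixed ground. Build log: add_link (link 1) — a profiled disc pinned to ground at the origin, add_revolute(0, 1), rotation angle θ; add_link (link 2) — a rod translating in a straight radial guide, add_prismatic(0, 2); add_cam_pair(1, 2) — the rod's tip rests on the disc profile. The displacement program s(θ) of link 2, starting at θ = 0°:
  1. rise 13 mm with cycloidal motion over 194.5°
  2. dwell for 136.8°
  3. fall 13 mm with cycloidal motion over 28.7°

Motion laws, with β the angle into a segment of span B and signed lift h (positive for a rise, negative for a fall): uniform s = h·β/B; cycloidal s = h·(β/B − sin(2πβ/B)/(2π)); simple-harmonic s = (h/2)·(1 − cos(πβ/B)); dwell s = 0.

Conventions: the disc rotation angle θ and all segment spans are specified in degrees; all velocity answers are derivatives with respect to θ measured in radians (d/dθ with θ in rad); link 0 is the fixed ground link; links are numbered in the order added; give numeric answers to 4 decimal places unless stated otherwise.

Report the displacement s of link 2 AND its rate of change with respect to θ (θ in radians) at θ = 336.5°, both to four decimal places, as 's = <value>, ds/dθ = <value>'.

seg 1 [0°–194.5°] cycloidal, h=13: full span → s += 13 → s = 13.0000
seg 2 [194.5°–331.3°] dwell: s stays 13.0000
seg 3 [331.3°–360°] cycloidal, h=-13: θ=336.5° here. β=5.2, B=28.7. -13·(0.1812 − sin(2π·0.1812)/(2π)) = -0.4768 → s = 12.5232
velocity in seg [331.3°–360°] (cycloidal), θ in radians: β = 5.2° = 0.0908 rad, B = 28.7° = 0.5009 rad; ds/dθ = (h/B)(1 − cos(2πβ/B)) = ((-13)/0.5009)(1 − cos(2π·0.1812)) = -15.077729 mm/rad

s = 12.5232, ds/dθ = -15.0777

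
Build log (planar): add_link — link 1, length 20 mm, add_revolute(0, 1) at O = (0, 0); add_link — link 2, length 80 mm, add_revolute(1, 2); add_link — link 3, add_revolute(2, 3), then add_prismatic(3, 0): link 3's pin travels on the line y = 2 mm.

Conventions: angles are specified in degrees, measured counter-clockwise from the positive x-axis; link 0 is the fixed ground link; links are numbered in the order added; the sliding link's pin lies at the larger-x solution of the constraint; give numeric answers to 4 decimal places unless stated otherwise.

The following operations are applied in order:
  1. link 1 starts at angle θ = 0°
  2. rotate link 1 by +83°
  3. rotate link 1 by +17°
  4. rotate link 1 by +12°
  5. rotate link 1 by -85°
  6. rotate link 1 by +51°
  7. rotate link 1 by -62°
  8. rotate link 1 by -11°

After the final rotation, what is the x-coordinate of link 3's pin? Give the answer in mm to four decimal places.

geometry: r = 20 mm, L = 80 mm, e = 2 mm; θ starts at 0°
rotate link 1 by +83°: θ ← 0° +83° = 83°
rotate link 1 by +17°: θ ← 83° +17° = 100°
rotate link 1 by +12°: θ ← 100° +12° = 112°
rotate link 1 by -85°: θ ← 112° -85° = 27°
rotate link 1 by +51°: θ ← 27° +51° = 78°
rotate link 1 by -62°: θ ← 78° -62° = 16°
rotate link 1 by -11°: θ ← 16° -11° = 5°
crank pin P = (r cos θ, r sin θ) = (19.923894, 1.743115)
h = r sin θ − e = 1.743115 − 2 = -0.256885
x = r cos θ + √(L² − h²) = 19.923894 + 79.999588 = 99.923482

99.9235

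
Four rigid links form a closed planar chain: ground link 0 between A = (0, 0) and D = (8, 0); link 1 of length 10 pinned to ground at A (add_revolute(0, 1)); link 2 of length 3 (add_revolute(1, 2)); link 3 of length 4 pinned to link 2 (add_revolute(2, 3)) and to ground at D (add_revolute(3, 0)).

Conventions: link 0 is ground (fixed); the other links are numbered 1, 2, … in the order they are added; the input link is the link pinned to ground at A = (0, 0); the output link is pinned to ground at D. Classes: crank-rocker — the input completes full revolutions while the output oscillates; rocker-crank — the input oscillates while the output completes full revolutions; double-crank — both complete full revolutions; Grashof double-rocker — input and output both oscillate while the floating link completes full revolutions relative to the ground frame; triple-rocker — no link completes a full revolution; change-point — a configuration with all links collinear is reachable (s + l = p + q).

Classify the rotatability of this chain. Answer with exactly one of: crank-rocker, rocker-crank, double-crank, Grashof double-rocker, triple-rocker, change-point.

lengths: ground=8, input=10, coupler=3, output=4
sorted: s=3 (shortest), l=10 (longest), p+q=12
s + l = 13 vs p + q = 12
s + l > p + q → non-Grashof → no link fully rotates → triple-rocker

triple-rocker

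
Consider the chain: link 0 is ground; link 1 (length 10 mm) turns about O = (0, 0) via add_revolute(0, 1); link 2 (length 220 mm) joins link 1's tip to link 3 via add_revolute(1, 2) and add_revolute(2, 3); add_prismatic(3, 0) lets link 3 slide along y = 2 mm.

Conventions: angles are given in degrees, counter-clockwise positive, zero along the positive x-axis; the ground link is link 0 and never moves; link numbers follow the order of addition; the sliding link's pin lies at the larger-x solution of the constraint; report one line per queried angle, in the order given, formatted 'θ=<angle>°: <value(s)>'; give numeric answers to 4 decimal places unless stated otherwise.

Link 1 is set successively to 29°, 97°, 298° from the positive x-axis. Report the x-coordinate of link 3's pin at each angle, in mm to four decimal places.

geometry: r = 10 mm, L = 220 mm, e = 2 mm
θ=29°: crank pin P = (r cos θ, r sin θ) = (8.746197, 4.848096)
θ=29°: h = r sin θ − e = 4.848096 − 2 = 2.848096
θ=29°: x = r cos θ + √(L² − h²) = 8.746197 + 219.981564 = 228.727761
θ=97°: crank pin P = (r cos θ, r sin θ) = (-1.218693, 9.925462)
θ=97°: h = r sin θ − e = 9.925462 − 2 = 7.925462
θ=97°: x = r cos θ + √(L² − h²) = -1.218693 + 219.857197 = 218.638504
θ=298°: crank pin P = (r cos θ, r sin θ) = (4.694716, -8.829476)
θ=298°: h = r sin θ − e = -8.829476 − 2 = -10.829476
θ=298°: x = r cos θ + √(L² − h²) = 4.694716 + 219.733298 = 224.428014

θ=29°: 228.7278
θ=97°: 218.6385
θ=298°: 224.4280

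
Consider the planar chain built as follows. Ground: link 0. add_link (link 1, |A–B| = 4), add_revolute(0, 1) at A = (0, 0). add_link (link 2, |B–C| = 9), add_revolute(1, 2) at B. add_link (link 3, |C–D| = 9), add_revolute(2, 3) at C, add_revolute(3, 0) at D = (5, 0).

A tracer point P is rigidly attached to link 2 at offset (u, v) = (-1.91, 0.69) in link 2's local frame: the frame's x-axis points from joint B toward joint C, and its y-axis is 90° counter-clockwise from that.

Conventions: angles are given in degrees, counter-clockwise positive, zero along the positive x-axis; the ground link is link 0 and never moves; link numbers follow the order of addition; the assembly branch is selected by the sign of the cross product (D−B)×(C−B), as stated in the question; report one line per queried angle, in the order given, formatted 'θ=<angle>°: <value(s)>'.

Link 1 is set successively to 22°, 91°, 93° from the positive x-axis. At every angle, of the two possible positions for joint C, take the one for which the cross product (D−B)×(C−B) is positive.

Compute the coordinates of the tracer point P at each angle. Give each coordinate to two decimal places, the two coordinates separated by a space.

A=(0,0), D=(5.00,0)
θ=22°: B = A + 4.00·(cos22°, sin22°) = (3.7087, 1.4984)
θ=22°: |BD| = 1.9780
θ=22°: circle(B,9.00) ∩ circle(D,9.00): a=0.9890, h=8.9455
θ=22°:   candidates: C₊=(11.1309,6.5888) cross=17.695; C₋=(-2.4221,-5.0904) cross=-17.695
θ=22°:   branch + wants cross > 0 → take C=(11.1309,6.5888) (cross=17.695)
θ=22°: ex = (C−B)/|BC| = (0.8247,0.5656); ey = (-0.5656,0.8247)
θ=22°: P = B + -1.91·ex + 0.69·ey = (1.7433,0.9872)
θ=91°: B = A + 4.00·(cos91°, sin91°) = (-0.0698, 3.9994)
θ=91°: |BD| = 6.4574
θ=91°: circle(B,9.00) ∩ circle(D,9.00): a=3.2287, h=8.4009
θ=91°:   candidates: C₊=(7.6682,8.5954) cross=54.248; C₋=(-2.7380,-4.5960) cross=-54.248
θ=91°:   branch + wants cross > 0 → take C=(7.6682,8.5954) (cross=54.248)
θ=91°: ex = (C−B)/|BC| = (0.8598,0.5107); ey = (-0.5107,0.8598)
θ=91°: P = B + -1.91·ex + 0.69·ey = (-2.0643,3.6173)
θ=93°: B = A + 4.00·(cos93°, sin93°) = (-0.2093, 3.9945)
θ=93°: |BD| = 6.5646
θ=93°: circle(B,9.00) ∩ circle(D,9.00): a=3.2823, h=8.3801
θ=93°:   candidates: C₊=(7.4946,8.6474) cross=55.012; C₋=(-2.7040,-4.6528) cross=-55.012
θ=93°:   branch + wants cross > 0 → take C=(7.4946,8.6474) (cross=55.012)
θ=93°: ex = (C−B)/|BC| = (0.8560,0.5170); ey = (-0.5170,0.8560)
θ=93°: P = B + -1.91·ex + 0.69·ey = (-2.2010,3.5977)

θ=22°: 1.74 0.99
θ=91°: -2.06 3.62
θ=93°: -2.20 3.60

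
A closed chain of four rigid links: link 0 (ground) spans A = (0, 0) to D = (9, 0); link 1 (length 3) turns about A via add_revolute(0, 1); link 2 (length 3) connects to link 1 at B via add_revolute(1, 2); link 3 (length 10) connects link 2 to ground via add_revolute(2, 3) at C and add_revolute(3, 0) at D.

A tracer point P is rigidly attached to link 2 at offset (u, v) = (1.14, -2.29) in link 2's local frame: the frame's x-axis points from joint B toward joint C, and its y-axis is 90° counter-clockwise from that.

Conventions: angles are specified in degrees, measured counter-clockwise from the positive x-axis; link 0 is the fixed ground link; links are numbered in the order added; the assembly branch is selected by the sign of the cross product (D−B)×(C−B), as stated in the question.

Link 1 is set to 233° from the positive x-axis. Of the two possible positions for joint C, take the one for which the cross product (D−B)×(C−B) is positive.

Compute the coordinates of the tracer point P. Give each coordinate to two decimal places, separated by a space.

A=(0,0), D=(9.00,0)
B = A + 3.00·(cos233°, sin233°) = (-1.8054, -2.3959)
|BD| = 11.0679
circle(B,3.00) ∩ circle(D,10.00): a=1.4229, h=2.6411
  candidates: C₊=(-0.9880,0.4906) cross=29.231; C₋=(0.1555,-4.6663) cross=-29.231
  branch + wants cross > 0 → take C=(-0.9880,0.4906) (cross=29.231)
ex = (C−B)/|BC| = (0.2725,0.9622); ey = (-0.9622,0.2725)
P = B + 1.14·ex + -2.29·ey = (0.7085,-1.9231)

0.71 -1.92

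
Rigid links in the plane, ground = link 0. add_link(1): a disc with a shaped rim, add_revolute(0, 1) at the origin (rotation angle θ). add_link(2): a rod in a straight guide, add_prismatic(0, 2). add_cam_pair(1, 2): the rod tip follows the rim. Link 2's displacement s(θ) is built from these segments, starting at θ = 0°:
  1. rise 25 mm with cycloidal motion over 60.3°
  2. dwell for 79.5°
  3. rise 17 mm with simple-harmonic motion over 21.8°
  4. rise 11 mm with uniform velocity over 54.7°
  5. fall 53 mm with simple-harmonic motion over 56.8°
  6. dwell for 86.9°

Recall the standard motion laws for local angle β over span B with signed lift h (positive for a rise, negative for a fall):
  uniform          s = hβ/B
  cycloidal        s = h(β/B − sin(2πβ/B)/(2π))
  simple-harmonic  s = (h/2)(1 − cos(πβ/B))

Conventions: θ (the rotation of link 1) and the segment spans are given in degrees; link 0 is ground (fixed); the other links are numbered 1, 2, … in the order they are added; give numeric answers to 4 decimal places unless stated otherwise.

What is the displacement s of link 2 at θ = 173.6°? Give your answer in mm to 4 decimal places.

segment 1 (0° to 60.3°, cycloidal, h = 25) is passed completely: s = 0.0000 + (25) = 25.0000
segment 2 (60.3° to 139.8°, dwell): s unchanged at 25.0000
segment 3 (139.8° to 161.6°, simple-harmonic, h = 17) is passed completely: s = 25.0000 + (17) = 42.0000
θ = 173.6° falls in segment 4 (161.6° to 216.3°, uniform, h = 11): β = 173.6 − 161.6 = 12°, B = 54.7°; Δs = 11·12/54.7 = 2.4132; s = 42.0000 + 2.4132 = 44.4132

44.4132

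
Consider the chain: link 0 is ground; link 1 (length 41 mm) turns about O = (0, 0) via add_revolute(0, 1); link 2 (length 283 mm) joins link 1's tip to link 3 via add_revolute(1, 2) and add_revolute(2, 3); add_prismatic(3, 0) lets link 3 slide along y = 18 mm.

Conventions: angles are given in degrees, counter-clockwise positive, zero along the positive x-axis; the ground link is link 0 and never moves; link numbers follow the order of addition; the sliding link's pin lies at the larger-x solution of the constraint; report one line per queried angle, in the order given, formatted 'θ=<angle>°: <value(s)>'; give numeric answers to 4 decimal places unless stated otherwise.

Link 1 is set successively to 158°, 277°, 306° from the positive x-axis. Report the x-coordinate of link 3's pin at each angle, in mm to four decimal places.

geometry: r = 41 mm, L = 283 mm, e = 18 mm
θ=158°: crank pin P = (r cos θ, r sin θ) = (-38.014538, 15.358870)
θ=158°: h = r sin θ − e = 15.358870 − 18 = -2.641130
θ=158°: x = r cos θ + √(L² − h²) = -38.014538 + 282.987675 = 244.973137
θ=277°: crank pin P = (r cos θ, r sin θ) = (4.996643, -40.694392)
θ=277°: h = r sin θ − e = -40.694392 − 18 = -58.694392
θ=277°: x = r cos θ + √(L² − h²) = 4.996643 + 276.846471 = 281.843114
θ=306°: crank pin P = (r cos θ, r sin θ) = (24.099195, -33.169697)
θ=306°: h = r sin θ − e = -33.169697 − 18 = -51.169697
θ=306°: x = r cos θ + √(L² − h²) = 24.099195 + 278.335521 = 302.434716

θ=158°: 244.9731
θ=277°: 281.8431
θ=306°: 302.4347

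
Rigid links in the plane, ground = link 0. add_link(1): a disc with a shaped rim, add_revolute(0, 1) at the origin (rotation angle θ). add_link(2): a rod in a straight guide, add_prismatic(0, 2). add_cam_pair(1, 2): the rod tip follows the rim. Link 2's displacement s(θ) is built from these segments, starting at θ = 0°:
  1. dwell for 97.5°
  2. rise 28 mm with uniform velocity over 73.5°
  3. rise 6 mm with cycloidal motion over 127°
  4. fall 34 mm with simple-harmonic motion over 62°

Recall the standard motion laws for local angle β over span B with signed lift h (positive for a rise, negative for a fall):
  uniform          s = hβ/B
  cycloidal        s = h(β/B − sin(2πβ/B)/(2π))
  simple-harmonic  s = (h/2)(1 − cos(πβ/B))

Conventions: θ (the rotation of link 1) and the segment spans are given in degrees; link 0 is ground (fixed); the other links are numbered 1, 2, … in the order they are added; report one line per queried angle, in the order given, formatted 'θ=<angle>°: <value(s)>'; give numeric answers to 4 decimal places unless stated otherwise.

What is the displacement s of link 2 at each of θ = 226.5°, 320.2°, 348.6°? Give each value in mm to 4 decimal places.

segment 1 (0° to 97.5°, dwell): s unchanged at 0.0000
segment 2 (97.5° to 171°, uniform, h = 28) is passed completely: s = 0.0000 + (28) = 28.0000
θ = 226.5° falls in segment 3 (171° to 298°, cycloidal, h = 6): β = 226.5 − 171 = 55.5°, B = 127°; Δs = 6·(0.4370 − sin(2π·0.4370)/(2π)) = 2.2539; s = 28.0000 + 2.2539 = 30.2539
segment 3 (171° to 298°, cycloidal, h = 6) is passed completely: s = 28.0000 + (6) = 34.0000
θ = 320.2° falls in segment 4 (298° to 360°, simple-harmonic, h = -34): β = 320.2 − 298 = 22.2°, B = 62°; Δs = -34/2·(1 − cos(π·0.3581)) = -9.6684; s = 34.0000 − 9.6684 = 24.3316
θ = 348.6° falls in segment 4 (298° to 360°, simple-harmonic, h = -34): β = 348.6 − 298 = 50.6°, B = 62°; Δs = -34/2·(1 − cos(π·0.8161)) = -31.2417; s = 34.0000 − 31.2417 = 2.7583

θ=226.5°: 30.2539
θ=320.2°: 24.3316
θ=348.6°: 2.7583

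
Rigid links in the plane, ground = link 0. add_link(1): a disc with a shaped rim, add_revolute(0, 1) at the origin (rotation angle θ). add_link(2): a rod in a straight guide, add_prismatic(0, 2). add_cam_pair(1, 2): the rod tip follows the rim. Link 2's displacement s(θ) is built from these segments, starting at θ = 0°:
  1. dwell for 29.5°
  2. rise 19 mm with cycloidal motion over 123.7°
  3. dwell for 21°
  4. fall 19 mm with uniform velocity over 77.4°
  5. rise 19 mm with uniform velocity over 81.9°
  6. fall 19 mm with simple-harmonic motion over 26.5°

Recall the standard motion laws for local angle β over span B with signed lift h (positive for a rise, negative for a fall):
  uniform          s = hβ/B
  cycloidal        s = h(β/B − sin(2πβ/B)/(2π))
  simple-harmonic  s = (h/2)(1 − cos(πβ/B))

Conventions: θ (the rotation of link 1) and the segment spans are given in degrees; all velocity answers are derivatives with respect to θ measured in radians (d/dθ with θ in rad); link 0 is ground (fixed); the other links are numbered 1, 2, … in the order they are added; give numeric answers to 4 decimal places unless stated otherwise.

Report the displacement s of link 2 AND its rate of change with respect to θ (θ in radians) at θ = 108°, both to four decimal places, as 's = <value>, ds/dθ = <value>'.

segment 1 (0° to 29.5°, dwell): s unchanged at 0.0000
θ = 108° falls in segment 2 (29.5° to 153.2°, cycloidal, h = 19): β = 108 − 29.5 = 78.5°, B = 123.7°; Δs = 19·(0.6346 − sin(2π·0.6346)/(2π)) = 14.3207; s = 0.0000 + 14.3207 = 14.3207
velocity in seg [29.5°–153.2°] (cycloidal), θ in radians: β = 78.5° = 1.3701 rad, B = 123.7° = 2.1590 rad; ds/dθ = (h/B)(1 − cos(2πβ/B)) = (19/2.1590)(1 − cos(2π·0.6346)) = 14.636927 mm/rad

s = 14.3207, ds/dθ = 14.6369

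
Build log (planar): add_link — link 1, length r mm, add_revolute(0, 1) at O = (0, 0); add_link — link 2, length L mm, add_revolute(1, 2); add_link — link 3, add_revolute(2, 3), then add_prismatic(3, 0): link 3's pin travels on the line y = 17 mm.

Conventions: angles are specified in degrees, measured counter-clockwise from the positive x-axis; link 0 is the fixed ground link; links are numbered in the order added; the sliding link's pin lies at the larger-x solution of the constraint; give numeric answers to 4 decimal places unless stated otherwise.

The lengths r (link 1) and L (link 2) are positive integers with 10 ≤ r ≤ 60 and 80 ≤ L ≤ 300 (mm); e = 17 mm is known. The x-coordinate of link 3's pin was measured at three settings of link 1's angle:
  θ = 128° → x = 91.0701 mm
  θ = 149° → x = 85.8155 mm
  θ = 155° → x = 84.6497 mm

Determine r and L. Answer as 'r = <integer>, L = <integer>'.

constraint per measurement: (x − r cos θ)² + (r sin θ − e)² = L²
subtracting the θ₁ and θ₂ equations cancels the r² and L² terms:
r = (x₁² − x₂²) / (2[(x₁cos θ₁ + e sin θ₁) − (x₂cos θ₂ + e sin θ₂)]) = 20.9997 → r = 21
L² = (x₁ − r cos θ₁)² + (r sin θ₁ − e)² = 10815.9942 → L = 104.0000 → L = 104
check at θ₃=155°: x = 84.6497 (printed 84.6497) ✓

r = 21, L = 104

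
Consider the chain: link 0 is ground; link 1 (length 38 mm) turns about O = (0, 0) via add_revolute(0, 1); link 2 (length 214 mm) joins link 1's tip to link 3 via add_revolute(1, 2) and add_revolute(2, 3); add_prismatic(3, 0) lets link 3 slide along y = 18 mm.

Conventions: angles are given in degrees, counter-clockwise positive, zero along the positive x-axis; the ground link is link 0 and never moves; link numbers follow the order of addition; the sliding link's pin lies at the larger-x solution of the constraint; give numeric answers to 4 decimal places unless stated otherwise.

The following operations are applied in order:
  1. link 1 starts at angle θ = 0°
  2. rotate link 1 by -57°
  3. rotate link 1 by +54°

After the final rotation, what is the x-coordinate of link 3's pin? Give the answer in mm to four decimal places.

geometry: r = 38 mm, L = 214 mm, e = 18 mm; θ starts at 0°
rotate link 1 by -57°: θ ← 0° -57° = -57°
rotate link 1 by +54°: θ ← -57° +54° = -3°
crank pin P = (r cos θ, r sin θ) = (37.947922, -1.988766)
h = r sin θ − e = -1.988766 − 18 = -19.988766
x = r cos θ + √(L² − h²) = 37.947922 + 213.064425 = 251.012347

251.0123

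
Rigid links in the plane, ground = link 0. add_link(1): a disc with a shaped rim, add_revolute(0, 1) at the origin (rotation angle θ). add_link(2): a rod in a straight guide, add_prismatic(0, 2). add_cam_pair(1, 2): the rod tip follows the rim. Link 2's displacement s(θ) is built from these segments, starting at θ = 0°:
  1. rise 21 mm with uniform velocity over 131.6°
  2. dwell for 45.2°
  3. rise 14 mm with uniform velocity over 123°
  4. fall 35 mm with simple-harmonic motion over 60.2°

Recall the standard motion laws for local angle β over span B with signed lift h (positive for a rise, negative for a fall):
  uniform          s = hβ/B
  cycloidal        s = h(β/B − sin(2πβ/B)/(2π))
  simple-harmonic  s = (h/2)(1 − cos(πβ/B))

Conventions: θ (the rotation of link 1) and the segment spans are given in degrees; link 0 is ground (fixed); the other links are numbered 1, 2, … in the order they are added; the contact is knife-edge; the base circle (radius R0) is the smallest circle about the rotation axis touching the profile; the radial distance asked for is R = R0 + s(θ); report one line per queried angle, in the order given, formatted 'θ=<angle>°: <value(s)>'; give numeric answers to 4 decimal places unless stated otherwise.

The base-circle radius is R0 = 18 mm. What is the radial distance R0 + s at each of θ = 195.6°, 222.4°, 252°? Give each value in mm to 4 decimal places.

segment 1 (0° to 131.6°, uniform, h = 21) is passed completely: s = 0.0000 + (21) = 21.0000
segment 2 (131.6° to 176.8°, dwell): s unchanged at 21.0000
θ = 195.6° falls in segment 3 (176.8° to 299.8°, uniform, h = 14): β = 195.6 − 176.8 = 18.8°, B = 123°; Δs = 14·18.8/123 = 2.1398; s = 21.0000 + 2.1398 = 23.1398
θ = 222.4° falls in segment 3 (176.8° to 299.8°, uniform, h = 14): β = 222.4 − 176.8 = 45.6°, B = 123°; Δs = 14·45.6/123 = 5.1902; s = 21.0000 + 5.1902 = 26.1902
θ = 252° falls in segment 3 (176.8° to 299.8°, uniform, h = 14): β = 252 − 176.8 = 75.2°, B = 123°; Δs = 14·75.2/123 = 8.5593; s = 21.0000 + 8.5593 = 29.5593
θ=195.6°: R = R0 + s = 18 + 23.1398 = 41.1398
θ=222.4°: R = R0 + s = 18 + 26.1902 = 44.1902
θ=252°: R = R0 + s = 18 + 29.5593 = 47.5593

θ=195.6°: 41.1398
θ=222.4°: 44.1902
θ=252°: 47.5593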